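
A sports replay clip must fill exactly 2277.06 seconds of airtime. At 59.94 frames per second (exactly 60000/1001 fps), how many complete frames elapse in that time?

136487 frames

Frames = 2277.06 × 60000/1001 = 136623600/1001 ≈ 136487.1129.
Complete frames: 136487.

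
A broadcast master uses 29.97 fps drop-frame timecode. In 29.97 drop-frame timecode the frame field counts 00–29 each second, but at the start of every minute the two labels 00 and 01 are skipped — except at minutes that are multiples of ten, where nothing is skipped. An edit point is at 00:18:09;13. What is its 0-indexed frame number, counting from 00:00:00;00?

32649

Complete 10-minute blocks: 1, each 17982 frames → 17982.
Remaining 8 whole minutes in the current block: 1800 + 7 × 1798 = 14386 frames.
Within the current minute: 9 × 30 + 13 − 2 = 281 (labels ;00/;01 skipped at this minute). Total = 17982 + 14386 + 281 = 32649.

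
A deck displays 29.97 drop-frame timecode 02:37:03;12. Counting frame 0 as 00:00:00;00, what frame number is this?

Complete 10-minute blocks: 15, each 17982 frames → 269730.
Remaining 7 whole minutes in the current block: 1800 + 6 × 1798 = 12588 frames.
Within the current minute: 3 × 30 + 12 − 2 = 100 (labels ;00/;01 skipped at this minute). Total = 269730 + 12588 + 100 = 282418.

282418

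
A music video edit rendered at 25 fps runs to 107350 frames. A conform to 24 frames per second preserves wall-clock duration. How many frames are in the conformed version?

103056 frames

Target frames = source frames × (target rate / source rate) = 107350 × (24)/(25) = 107350 × 24/25 = 103056.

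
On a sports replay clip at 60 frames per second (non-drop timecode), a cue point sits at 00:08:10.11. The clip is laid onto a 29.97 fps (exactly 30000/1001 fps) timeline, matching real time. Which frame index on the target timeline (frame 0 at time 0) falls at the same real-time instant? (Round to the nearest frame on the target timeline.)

Source frame index: (0×3600 + 8×60 + 10) × 60 + 11 = 29411.
Real time: 29411 / (60) = 29411/60 s.
Target frame: (29411/60) × (30000/1001) = 14705500/1001 ≈ 14690.809 → 14691.

frame 14691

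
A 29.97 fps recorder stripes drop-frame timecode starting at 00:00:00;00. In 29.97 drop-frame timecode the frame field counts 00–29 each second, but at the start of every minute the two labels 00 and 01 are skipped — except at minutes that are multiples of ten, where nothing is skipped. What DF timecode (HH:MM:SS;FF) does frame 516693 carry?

Each 10-minute DF block holds 10 × 60 × 30 − 9 × 2 = 17982 frames. 516693 ÷ 17982 → 28 full blocks, remainder 13197.
Within the partial block the first minute is 1800 frames and each further minute 1798, so 7 further minute boundaries passed. Total skipped labels = 18 × 28 + 2 × 7 = 518.
Non-drop label index = 516693 + 518 = 517211; at 30 labels/s that is 04:47:20:11, i.e. DF 04:47:20;11.

04:47:20;11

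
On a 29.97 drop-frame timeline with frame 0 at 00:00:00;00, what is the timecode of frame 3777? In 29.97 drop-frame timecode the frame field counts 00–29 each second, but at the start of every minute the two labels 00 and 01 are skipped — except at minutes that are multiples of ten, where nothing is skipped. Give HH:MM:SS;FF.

Each 10-minute DF block holds 10 × 60 × 30 − 9 × 2 = 17982 frames. 3777 ÷ 17982 → 0 full blocks, remainder 3777.
Within the partial block the first minute is 1800 frames and each further minute 1798, so 2 further minute boundaries passed. Total skipped labels = 18 × 0 + 2 × 2 = 4.
Non-drop label index = 3777 + 4 = 3781; at 30 labels/s that is 00:02:06:01, i.e. DF 00:02:06;01.

00:02:06;01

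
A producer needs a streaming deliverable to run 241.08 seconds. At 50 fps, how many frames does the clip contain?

12054 frames

Frames = 241.08 × 50 = 12054.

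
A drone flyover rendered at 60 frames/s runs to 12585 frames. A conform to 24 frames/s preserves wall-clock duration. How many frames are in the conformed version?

5034 frames

Target frames = source frames × (target rate / source rate) = 12585 × (24)/(60) = 12585 × 2/5 = 5034.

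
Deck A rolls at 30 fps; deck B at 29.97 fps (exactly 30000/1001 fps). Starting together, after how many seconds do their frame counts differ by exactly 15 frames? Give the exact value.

500.5 seconds

The gap grows by |30000/1001 − 30| = 30/1001 frames per second.
Time for a 15-frame gap: 15 ÷ (30/1001) = 500.5 s.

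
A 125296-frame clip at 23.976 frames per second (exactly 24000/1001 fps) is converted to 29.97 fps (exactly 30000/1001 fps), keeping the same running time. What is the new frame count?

156620 frames

Target frames = source frames × (target rate / source rate) = 125296 × (30000/1001)/(24000/1001) = 125296 × 5/4 = 156620.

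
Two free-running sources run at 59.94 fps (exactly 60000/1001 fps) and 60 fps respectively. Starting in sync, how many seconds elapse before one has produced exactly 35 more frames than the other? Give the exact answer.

7007/12 seconds

The gap grows by |60 − 60000/1001| = 60/1001 frames per second.
Time for a 35-frame gap: 35 ÷ (60/1001) = 7007/12 s.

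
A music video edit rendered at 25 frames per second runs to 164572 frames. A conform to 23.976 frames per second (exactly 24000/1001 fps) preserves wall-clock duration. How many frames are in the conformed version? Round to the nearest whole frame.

157831 frames

Frames at target rate = 164572 × (24000/1001) / (25) = 157989120/1001 ≈ 157831.289.
Nearest whole frame: 157831.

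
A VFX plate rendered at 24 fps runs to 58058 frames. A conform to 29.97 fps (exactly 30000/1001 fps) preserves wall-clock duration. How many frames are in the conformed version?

72500 frames

Target frames = source frames × (target rate / source rate) = 58058 × (30000/1001)/(24) = 58058 × 1250/1001 = 72500.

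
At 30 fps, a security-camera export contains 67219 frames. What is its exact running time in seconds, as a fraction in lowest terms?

Running time = 67219 ÷ (30) = 67219 × 1/30 = 67219/30 s.

67219/30 seconds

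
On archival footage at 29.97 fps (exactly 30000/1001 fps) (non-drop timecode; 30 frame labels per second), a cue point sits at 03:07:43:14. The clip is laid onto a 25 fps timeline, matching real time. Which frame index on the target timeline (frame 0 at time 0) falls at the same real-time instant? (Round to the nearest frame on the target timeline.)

Source frame index: (3×3600 + 7×60 + 43) × 30 + 14 = 337904.
Real time: 337904 / (30000/1001) = 21140119/1875 s.
Target frame: (21140119/1875) × (25) = 21140119/75 ≈ 281868.253 → 281868.

frame 281868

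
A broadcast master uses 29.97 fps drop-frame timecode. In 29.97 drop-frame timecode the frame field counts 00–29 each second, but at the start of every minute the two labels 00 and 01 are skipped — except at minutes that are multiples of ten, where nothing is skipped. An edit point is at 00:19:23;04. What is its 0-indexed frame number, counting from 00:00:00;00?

34858

Complete 10-minute blocks: 1, each 17982 frames → 17982.
Remaining 9 whole minutes in the current block: 1800 + 8 × 1798 = 16184 frames.
Within the current minute: 23 × 30 + 4 − 2 = 692 (labels ;00/;01 skipped at this minute). Total = 17982 + 16184 + 692 = 34858.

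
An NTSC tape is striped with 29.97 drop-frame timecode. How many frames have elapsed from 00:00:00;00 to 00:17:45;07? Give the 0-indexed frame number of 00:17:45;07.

As if non-drop at 30 labels/s: (0 × 3600 + 17 × 60 + 45) × 30 + 7 = 31957.
Minute boundaries passed: 17; those not divisible by 10: 17 − 1 = 16; dropped labels = 2 × 16 = 32.
Actual frame index = 31957 − 32 = 31925.

31925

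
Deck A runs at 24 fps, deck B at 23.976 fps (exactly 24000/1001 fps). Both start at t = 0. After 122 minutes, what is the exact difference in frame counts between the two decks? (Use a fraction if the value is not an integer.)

122 min = 7320 s.
A emits 24 × 7320 = 175680 frames; B emits 24000/1001 × 7320 = 175680000/1001.
Difference = 175680/1001 frames (≈ 175.5045); B is behind A.

175680/1001 frames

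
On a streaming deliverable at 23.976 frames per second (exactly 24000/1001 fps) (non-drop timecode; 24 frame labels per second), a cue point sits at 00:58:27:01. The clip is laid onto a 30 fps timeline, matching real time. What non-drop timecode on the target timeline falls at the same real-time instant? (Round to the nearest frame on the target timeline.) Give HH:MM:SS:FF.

Source frame index: (0×3600 + 58×60 + 27) × 24 + 1 = 84169.
Real time: 84169 / (24000/1001) = 84253169/24000 s.
Target frame: (84253169/24000) × (30) = 84253169/800 ≈ 105316.461 → 105316.
At 30 labels/s: frame 105316 → 00:58:30:16.

00:58:30:16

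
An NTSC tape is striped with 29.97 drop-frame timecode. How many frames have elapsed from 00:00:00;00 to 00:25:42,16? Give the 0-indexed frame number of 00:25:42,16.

46230

As if non-drop at 30 labels/s: (0 × 3600 + 25 × 60 + 42) × 30 + 16 = 46276.
Minute boundaries passed: 25; those not divisible by 10: 25 − 2 = 23; dropped labels = 2 × 23 = 46.
Actual frame index = 46276 − 46 = 46230.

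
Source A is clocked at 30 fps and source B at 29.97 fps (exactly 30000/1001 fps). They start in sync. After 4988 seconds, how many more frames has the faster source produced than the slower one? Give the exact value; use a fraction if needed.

149640/1001 frames

A emits 30 × 4988 = 149640 frames; B emits 30000/1001 × 4988 = 149640000/1001.
Difference = 149640/1001 frames (≈ 149.4905); B is behind A.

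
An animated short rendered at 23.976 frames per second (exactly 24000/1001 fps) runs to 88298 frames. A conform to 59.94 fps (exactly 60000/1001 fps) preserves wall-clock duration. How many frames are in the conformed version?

220745 frames

Frames at target rate = 88298 × (60000/1001) / (24000/1001) = 220745.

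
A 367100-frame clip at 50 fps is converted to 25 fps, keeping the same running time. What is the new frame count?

Frames at target rate = 367100 × (25) / (50) = 183550.

183550 frames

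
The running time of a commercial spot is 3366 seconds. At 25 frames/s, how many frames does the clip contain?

Frames = 3366 × 25 = 84150.

84150 frames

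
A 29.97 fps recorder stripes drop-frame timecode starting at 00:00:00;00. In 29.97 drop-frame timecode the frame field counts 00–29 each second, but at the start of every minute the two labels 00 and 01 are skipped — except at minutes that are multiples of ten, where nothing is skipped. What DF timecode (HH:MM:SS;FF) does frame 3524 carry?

Ten DF minutes hold 17982 frames, so frame 3524 lies in block 0 (frames 0–17981) with 3524 frames into that block.
The block's first minute is 1800 frames and the rest 1798 each; 3524 frames reaches minute 1, so 0 × 18 + 1 × 2 = 2 labels have been skipped so far.
Adding those back, label number 3524 + 2 = 3526 at 30 labels/s is 117 s + 16 f = 0 h 1 min 57 s frame 16, i.e. 00:01:57;16.

00:01:57;16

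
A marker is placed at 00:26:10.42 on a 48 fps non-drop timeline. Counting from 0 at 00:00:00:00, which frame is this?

75402

Total seconds to the label: (0 × 3600 + 26 × 60 + 10) = 1570.
Frame index = 1570 × 48 + 42 = 75402.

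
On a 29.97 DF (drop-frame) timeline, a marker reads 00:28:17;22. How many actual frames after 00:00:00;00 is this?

As if non-drop at 30 labels/s: (0 × 3600 + 28 × 60 + 17) × 30 + 22 = 50932.
Minute boundaries passed: 28; those not divisible by 10: 28 − 2 = 26; dropped labels = 2 × 26 = 52.
Actual frame index = 50932 − 52 = 50880.

50880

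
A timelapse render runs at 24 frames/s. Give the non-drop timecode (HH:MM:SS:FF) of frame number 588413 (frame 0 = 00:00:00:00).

588413 ÷ 24 = 24517 full seconds, remainder 5 frames.
24517 s = 6 h 48 min 37 s.
Timecode: 06:48:37:05.

06:48:37:05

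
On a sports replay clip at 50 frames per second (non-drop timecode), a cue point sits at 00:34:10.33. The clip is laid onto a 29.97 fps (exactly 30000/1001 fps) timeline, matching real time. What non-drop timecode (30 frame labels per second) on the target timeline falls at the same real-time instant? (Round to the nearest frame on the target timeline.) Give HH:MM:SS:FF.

00:34:08:18

Source frame index: (0×3600 + 34×60 + 10) × 50 + 33 = 102533.
Real time: 102533 / (50) = 102533/50 s.
Target frame: (102533/50) × (30000/1001) = 61519800/1001 ≈ 61458.342 → 61458.
At 30 labels/s: frame 61458 → 00:34:08:18.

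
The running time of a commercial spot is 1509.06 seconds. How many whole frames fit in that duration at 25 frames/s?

37726 frames

Frames = 1509.06 × 25 = 75453/2 ≈ 37726.5000.
Complete frames: 37726.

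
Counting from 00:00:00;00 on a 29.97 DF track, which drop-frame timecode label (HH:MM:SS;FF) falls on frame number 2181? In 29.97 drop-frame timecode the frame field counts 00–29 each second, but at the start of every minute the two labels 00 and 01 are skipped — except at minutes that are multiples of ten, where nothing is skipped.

00:01:12;23

Each 10-minute DF block holds 10 × 60 × 30 − 9 × 2 = 17982 frames. 2181 ÷ 17982 → 0 full blocks, remainder 2181.
Within the partial block the first minute is 1800 frames and each further minute 1798, so 1 further minute boundary passed. Total skipped labels = 18 × 0 + 2 × 1 = 2.
Non-drop label index = 2181 + 2 = 2183; at 30 labels/s that is 00:01:12:23, i.e. DF 00:01:12;23.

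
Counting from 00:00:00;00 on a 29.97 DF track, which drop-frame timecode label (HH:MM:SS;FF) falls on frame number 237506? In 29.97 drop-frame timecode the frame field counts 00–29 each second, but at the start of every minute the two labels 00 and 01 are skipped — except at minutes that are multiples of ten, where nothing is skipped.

Ten DF minutes hold 17982 frames, so frame 237506 lies in block 13 (frames 233766–251747) with 3740 frames into that block.
The block's first minute is 1800 frames and the rest 1798 each; 3740 frames reaches minute 2, so 13 × 18 + 2 × 2 = 238 labels have been skipped so far.
Adding those back, label number 237506 + 238 = 237744 at 30 labels/s is 7924 s + 24 f = 2 h 12 min 4 s frame 24, i.e. 02:12:04;24.

02:12:04;24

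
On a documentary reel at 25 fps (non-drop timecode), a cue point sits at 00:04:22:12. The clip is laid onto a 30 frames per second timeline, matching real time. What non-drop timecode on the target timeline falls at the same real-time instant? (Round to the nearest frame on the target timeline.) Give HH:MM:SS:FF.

00:04:22:14

Source frame index: (0×3600 + 4×60 + 22) × 25 + 12 = 6562.
Real time: 6562 / (25) = 6562/25 s.
Target frame: (6562/25) × (30) = 39372/5 ≈ 7874.400 → 7874.
At 30 labels/s: frame 7874 → 00:04:22:14.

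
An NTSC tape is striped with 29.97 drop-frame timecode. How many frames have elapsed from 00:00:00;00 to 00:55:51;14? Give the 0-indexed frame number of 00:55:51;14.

100444

As if non-drop at 30 labels/s: (0 × 3600 + 55 × 60 + 51) × 30 + 14 = 100544.
Minute boundaries passed: 55; those not divisible by 10: 55 − 5 = 50; dropped labels = 2 × 50 = 100.
Actual frame index = 100544 − 100 = 100444.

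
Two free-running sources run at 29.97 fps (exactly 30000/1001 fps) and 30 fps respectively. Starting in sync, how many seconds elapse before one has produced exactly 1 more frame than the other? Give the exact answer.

1001/30 seconds

The gap grows by |30 − 30000/1001| = 30/1001 frames per second.
Time for a 1-frame gap: 1 ÷ (30/1001) = 1001/30 s.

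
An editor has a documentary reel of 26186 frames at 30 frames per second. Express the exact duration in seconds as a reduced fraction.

13093/15 seconds

Running time = 26186 ÷ (30) = 26186 × 1/30 = 13093/15 s.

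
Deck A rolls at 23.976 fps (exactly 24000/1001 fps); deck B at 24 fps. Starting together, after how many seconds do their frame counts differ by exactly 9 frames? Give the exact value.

The gap grows by |24 − 24000/1001| = 24/1001 frames per second.
Time for a 9-frame gap: 9 ÷ (24/1001) = 375.375 s.

375.375 seconds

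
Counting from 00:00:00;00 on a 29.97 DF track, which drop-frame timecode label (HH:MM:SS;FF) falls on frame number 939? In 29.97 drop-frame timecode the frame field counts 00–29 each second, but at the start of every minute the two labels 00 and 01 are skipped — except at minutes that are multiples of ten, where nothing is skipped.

00:00:31;09

Each 10-minute DF block holds 10 × 60 × 30 − 9 × 2 = 17982 frames. 939 ÷ 17982 → 0 full blocks, remainder 939.
Within the partial block the first minute is 1800 frames and each further minute 1798, so 0 further minute boundaries passed. Total skipped labels = 18 × 0 + 2 × 0 = 0.
Non-drop label index = 939 + 0 = 939; at 30 labels/s that is 00:00:31:09, i.e. DF 00:00:31;09.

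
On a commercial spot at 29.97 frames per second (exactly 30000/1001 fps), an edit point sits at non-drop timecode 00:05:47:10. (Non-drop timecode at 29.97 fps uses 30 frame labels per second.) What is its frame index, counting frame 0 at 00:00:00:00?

10420

Total seconds to the label: (0 × 3600 + 5 × 60 + 47) = 347.
Frame index = 347 × 30 + 10 = 10420.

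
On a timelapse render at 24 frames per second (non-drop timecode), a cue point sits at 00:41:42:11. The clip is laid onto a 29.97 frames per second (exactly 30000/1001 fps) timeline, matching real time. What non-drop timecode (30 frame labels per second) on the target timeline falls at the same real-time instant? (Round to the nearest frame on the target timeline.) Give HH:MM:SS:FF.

Source frame index: (0×3600 + 41×60 + 42) × 24 + 11 = 60059.
Real time: 60059 / (24) = 60059/24 s.
Target frame: (60059/24) × (30000/1001) = 75073750/1001 ≈ 74998.751 → 74999.
At 30 labels/s: frame 74999 → 00:41:39:29.

00:41:39:29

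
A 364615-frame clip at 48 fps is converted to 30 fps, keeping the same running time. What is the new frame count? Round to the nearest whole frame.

Frames at target rate = 364615 × (30) / (48) = 1823075/8 ≈ 227884.375.
Nearest whole frame: 227884.

227884 frames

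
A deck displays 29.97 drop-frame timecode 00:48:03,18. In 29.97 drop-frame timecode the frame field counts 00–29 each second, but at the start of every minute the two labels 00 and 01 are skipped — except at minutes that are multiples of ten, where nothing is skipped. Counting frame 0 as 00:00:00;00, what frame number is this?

86420

As if non-drop at 30 labels/s: (0 × 3600 + 48 × 60 + 3) × 30 + 18 = 86508.
Minute boundaries passed: 48; those not divisible by 10: 48 − 4 = 44; dropped labels = 2 × 44 = 88.
Actual frame index = 86508 − 88 = 86420.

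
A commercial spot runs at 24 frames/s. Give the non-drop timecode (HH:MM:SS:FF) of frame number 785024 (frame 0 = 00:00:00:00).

785024 ÷ 24 = 32709 full seconds, remainder 8 frames.
32709 s = 9 h 5 min 9 s.
Timecode: 09:05:09:08.

09:05:09:08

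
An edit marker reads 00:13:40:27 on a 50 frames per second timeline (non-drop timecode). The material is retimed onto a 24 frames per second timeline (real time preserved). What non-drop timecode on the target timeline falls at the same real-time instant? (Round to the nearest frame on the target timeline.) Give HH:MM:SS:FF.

Source frame index: (0×3600 + 13×60 + 40) × 50 + 27 = 41027.
Real time: 41027 / (50) = 41027/50 s.
Target frame: (41027/50) × (24) = 492324/25 ≈ 19692.960 → 19693.
At 24 labels/s: frame 19693 → 00:13:40:13.

00:13:40:13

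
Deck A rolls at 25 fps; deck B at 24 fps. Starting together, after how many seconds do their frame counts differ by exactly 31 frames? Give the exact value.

31 seconds

The gap grows by |24 − 25| = 1 frame per second.
Time for a 31-frame gap: 31 ÷ (1) = 31 s.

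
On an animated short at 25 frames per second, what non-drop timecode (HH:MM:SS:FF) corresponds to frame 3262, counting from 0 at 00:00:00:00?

3262 ÷ 25 = 130 full seconds, remainder 12 frames.
130 s = 0 h 2 min 10 s.
Timecode: 00:02:10:12.

00:02:10:12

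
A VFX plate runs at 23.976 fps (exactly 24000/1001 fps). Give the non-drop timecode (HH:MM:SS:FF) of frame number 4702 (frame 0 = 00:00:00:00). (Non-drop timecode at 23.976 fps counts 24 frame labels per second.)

00:03:15:22

4702 ÷ 24 = 195 full seconds, remainder 22 frames.
195 s = 0 h 3 min 15 s.
Timecode: 00:03:15:22.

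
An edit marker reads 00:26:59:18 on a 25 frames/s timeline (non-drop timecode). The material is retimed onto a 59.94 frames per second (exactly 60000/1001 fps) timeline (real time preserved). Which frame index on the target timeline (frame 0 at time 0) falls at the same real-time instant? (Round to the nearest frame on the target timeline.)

Source frame index: (0×3600 + 26×60 + 59) × 25 + 18 = 40493.
Real time: 40493 / (25) = 40493/25 s.
Target frame: (40493/25) × (60000/1001) = 97183200/1001 ≈ 97086.114 → 97086.

frame 97086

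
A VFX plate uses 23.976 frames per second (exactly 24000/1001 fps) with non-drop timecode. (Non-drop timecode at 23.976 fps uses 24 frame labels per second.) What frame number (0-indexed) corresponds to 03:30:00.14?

Total seconds to the label: (3 × 3600 + 30 × 60 + 0) = 12600.
Frame index = 12600 × 24 + 14 = 302414.

frame 302414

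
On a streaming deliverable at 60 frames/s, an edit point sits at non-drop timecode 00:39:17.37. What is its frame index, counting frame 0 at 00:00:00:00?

141457

Total seconds to the label: (0 × 3600 + 39 × 60 + 17) = 2357.
Frame index = 2357 × 60 + 37 = 141457.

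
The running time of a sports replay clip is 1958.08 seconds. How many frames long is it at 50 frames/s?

Frames = 1958.08 × 50 = 97904.

97904 frames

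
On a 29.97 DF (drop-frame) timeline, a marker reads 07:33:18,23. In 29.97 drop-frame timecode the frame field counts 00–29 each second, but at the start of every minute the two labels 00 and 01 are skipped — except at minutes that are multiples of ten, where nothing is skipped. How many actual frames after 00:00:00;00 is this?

815147

Complete 10-minute blocks: 45, each 17982 frames → 809190.
Remaining 3 whole minutes in the current block: 1800 + 2 × 1798 = 5396 frames.
Within the current minute: 18 × 30 + 23 − 2 = 561 (labels ;00/;01 skipped at this minute). Total = 809190 + 5396 + 561 = 815147.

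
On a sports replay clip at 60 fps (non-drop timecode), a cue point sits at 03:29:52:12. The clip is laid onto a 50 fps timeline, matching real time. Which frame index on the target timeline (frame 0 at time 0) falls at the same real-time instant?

Source frame index: (3×3600 + 29×60 + 52) × 60 + 12 = 755532.
Real time: 755532 / (60) = 62961/5 s.
Target frame: (62961/5) × (50) = 629610.

frame 629610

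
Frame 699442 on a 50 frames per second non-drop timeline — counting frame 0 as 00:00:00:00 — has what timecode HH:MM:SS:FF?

699442 ÷ 50 = 13988 full seconds, remainder 42 frames.
13988 s = 3 h 53 min 8 s.
Timecode: 03:53:08:42.

03:53:08:42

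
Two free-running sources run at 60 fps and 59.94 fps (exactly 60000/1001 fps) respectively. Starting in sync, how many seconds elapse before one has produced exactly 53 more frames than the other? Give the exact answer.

53053/60 seconds

The gap grows by |60000/1001 − 60| = 60/1001 frames per second.
Time for a 53-frame gap: 53 ÷ (60/1001) = 53053/60 s.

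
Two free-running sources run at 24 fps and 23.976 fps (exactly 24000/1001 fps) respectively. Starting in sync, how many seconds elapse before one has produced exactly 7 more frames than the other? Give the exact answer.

7007/24 seconds

The gap grows by |24000/1001 − 24| = 24/1001 frames per second.
Time for a 7-frame gap: 7 ÷ (24/1001) = 7007/24 s.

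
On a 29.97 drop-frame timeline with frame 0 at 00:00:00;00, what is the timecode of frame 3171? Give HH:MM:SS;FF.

00:01:45;23

Ten DF minutes hold 17982 frames, so frame 3171 lies in block 0 (frames 0–17981) with 3171 frames into that block.
The block's first minute is 1800 frames and the rest 1798 each; 3171 frames reaches minute 1, so 0 × 18 + 1 × 2 = 2 labels have been skipped so far.
Adding those back, label number 3171 + 2 = 3173 at 30 labels/s is 105 s + 23 f = 0 h 1 min 45 s frame 23, i.e. 00:01:45;23.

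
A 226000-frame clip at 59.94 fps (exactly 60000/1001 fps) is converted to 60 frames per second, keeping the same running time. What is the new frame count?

Target frames = source frames × (target rate / source rate) = 226000 × (60)/(60000/1001) = 226000 × 1001/1000 = 226226.

226226 frames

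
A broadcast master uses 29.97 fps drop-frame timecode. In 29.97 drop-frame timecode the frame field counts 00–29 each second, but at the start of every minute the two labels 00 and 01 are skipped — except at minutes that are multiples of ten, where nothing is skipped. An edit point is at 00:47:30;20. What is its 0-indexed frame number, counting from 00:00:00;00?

As if non-drop at 30 labels/s: (0 × 3600 + 47 × 60 + 30) × 30 + 20 = 85520.
Minute boundaries passed: 47; those not divisible by 10: 47 − 4 = 43; dropped labels = 2 × 43 = 86.
Actual frame index = 85520 − 86 = 85434.

85434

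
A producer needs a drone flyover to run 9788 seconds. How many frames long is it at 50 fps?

Frames = 9788 × 50 = 489400.

489400 frames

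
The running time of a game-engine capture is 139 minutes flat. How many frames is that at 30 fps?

250200 frames

139 min = 8340 s.
Frames = 8340 × 30 = 250200.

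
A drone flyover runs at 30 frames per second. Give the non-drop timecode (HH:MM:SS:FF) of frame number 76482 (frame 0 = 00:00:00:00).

00:42:29:12

76482 ÷ 30 = 2549 full seconds, remainder 12 frames.
2549 s = 0 h 42 min 29 s.
Timecode: 00:42:29:12.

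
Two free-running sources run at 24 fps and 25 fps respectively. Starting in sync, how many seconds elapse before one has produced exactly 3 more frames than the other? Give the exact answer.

The gap grows by |25 − 24| = 1 frame per second.
Time for a 3-frame gap: 3 ÷ (1) = 3 s.

3 seconds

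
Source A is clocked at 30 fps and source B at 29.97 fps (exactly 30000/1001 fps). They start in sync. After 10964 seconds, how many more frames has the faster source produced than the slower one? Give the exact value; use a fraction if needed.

328920/1001 frames

A emits 30 × 10964 = 328920 frames; B emits 30000/1001 × 10964 = 328920000/1001.
Difference = 328920/1001 frames (≈ 328.5914); B is behind A.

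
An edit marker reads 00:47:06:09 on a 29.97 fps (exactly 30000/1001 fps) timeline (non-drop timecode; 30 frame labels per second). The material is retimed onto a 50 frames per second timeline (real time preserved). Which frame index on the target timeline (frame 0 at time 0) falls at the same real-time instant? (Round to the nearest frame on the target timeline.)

Source frame index: (0×3600 + 47×60 + 6) × 30 + 9 = 84789.
Real time: 84789 / (30000/1001) = 28291263/10000 s.
Target frame: (28291263/10000) × (50) = 28291263/200 ≈ 141456.315 → 141456.

frame 141456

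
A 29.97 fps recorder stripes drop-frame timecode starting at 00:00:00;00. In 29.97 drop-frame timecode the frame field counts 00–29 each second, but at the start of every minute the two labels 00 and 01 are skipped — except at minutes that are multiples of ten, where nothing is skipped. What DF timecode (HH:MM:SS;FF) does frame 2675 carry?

00:01:29;07

Each 10-minute DF block holds 10 × 60 × 30 − 9 × 2 = 17982 frames. 2675 ÷ 17982 → 0 full blocks, remainder 2675.
Within the partial block the first minute is 1800 frames and each further minute 1798, so 1 further minute boundary passed. Total skipped labels = 18 × 0 + 2 × 1 = 2.
Non-drop label index = 2675 + 2 = 2677; at 30 labels/s that is 00:01:29:07, i.e. DF 00:01:29;07.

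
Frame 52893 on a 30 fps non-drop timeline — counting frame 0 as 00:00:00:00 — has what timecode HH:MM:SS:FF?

00:29:23:03

52893 ÷ 30 = 1763 full seconds, remainder 3 frames.
1763 s = 0 h 29 min 23 s.
Timecode: 00:29:23:03.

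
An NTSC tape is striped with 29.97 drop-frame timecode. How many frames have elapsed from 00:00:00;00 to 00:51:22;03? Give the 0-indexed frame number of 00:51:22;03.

As if non-drop at 30 labels/s: (0 × 3600 + 51 × 60 + 22) × 30 + 3 = 92463.
Minute boundaries passed: 51; those not divisible by 10: 51 − 5 = 46; dropped labels = 2 × 46 = 92.
Actual frame index = 92463 − 92 = 92371.

92371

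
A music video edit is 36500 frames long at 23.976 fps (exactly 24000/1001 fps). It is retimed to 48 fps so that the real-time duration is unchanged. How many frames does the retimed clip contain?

Target frames = source frames × (target rate / source rate) = 36500 × (48)/(24000/1001) = 36500 × 1001/500 = 73073.

73073 frames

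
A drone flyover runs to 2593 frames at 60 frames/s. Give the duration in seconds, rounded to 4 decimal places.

Running time = 2593 × 1/60 = 2593/60 s ≈ 43.2167 s.

43.2167 seconds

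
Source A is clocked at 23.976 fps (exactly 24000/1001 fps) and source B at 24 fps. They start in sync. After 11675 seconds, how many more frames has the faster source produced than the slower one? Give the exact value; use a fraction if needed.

280200/1001 frames

A emits 24000/1001 × 11675 = 280200000/1001 frames; B emits 24 × 11675 = 280200.
Difference = 280200/1001 frames (≈ 279.9201); B is ahead of A.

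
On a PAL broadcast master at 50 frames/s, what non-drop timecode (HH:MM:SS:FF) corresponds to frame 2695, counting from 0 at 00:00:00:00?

00:00:53:45

2695 ÷ 50 = 53 full seconds, remainder 45 frames.
53 s = 0 h 0 min 53 s.
Timecode: 00:00:53:45.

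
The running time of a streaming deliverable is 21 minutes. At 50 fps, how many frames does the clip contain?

21 min = 1260 s.
Frames = 1260 × 50 = 63000.

63000 frames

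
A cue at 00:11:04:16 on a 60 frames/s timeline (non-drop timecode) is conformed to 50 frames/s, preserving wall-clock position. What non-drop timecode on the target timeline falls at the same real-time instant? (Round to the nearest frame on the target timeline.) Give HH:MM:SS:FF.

Source frame index: (0×3600 + 11×60 + 4) × 60 + 16 = 39856.
Real time: 39856 / (60) = 9964/15 s.
Target frame: (9964/15) × (50) = 99640/3 ≈ 33213.333 → 33213.
At 50 labels/s: frame 33213 → 00:11:04:13.

00:11:04:13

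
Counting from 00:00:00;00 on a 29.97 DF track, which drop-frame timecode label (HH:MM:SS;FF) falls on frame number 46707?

Each 10-minute DF block holds 10 × 60 × 30 − 9 × 2 = 17982 frames. 46707 ÷ 17982 → 2 full blocks, remainder 10743.
Within the partial block the first minute is 1800 frames and each further minute 1798, so 5 further minute boundaries passed. Total skipped labels = 18 × 2 + 2 × 5 = 46.
Non-drop label index = 46707 + 46 = 46753; at 30 labels/s that is 00:25:58:13, i.e. DF 00:25:58;13.

00:25:58;13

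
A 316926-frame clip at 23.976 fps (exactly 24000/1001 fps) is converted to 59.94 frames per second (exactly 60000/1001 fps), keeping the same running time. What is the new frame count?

Target frames = source frames × (target rate / source rate) = 316926 × (60000/1001)/(24000/1001) = 316926 × 5/2 = 792315.

792315 frames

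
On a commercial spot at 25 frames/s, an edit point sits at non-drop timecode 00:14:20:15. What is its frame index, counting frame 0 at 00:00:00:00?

frame 21515

Total seconds to the label: (0 × 3600 + 14 × 60 + 20) = 860.
Frame index = 860 × 25 + 15 = 21515.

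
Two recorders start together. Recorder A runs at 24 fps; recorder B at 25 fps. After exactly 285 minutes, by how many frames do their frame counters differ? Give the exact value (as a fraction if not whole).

17100 frames

285 min = 17100 s.
A emits 24 × 17100 = 410400 frames; B emits 25 × 17100 = 427500.
Difference = 17100 frames; B is ahead of A.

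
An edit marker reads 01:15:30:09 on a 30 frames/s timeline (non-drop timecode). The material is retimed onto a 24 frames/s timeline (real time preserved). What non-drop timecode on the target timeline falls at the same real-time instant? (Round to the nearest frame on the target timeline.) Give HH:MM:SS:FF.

Source frame index: (1×3600 + 15×60 + 30) × 30 + 9 = 135909.
Real time: 135909 / (30) = 45303/10 s.
Target frame: (45303/10) × (24) = 543636/5 ≈ 108727.200 → 108727.
At 24 labels/s: frame 108727 → 01:15:30:07.

01:15:30:07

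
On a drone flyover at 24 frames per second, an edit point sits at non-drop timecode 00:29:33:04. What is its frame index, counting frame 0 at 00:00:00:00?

42556

Total seconds to the label: (0 × 3600 + 29 × 60 + 33) = 1773.
Frame index = 1773 × 24 + 4 = 42556.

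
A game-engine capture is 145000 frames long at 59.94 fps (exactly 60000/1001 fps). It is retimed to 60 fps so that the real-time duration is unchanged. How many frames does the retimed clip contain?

Target frames = source frames × (target rate / source rate) = 145000 × (60)/(60000/1001) = 145000 × 1001/1000 = 145145.

145145 frames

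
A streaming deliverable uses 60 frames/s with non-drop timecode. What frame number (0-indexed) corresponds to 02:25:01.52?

Total seconds to the label: (2 × 3600 + 25 × 60 + 1) = 8701.
Frame index = 8701 × 60 + 52 = 522112.

frame 522112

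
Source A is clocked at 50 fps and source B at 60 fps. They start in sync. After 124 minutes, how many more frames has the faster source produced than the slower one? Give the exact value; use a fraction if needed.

124 min = 7440 s.
A emits 50 × 7440 = 372000 frames; B emits 60 × 7440 = 446400.
Difference = 74400 frames; B is ahead of A.

74400 frames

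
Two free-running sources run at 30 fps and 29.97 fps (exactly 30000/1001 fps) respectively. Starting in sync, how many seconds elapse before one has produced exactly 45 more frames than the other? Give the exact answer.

1501.5 seconds

The gap grows by |30000/1001 − 30| = 30/1001 frames per second.
Time for a 45-frame gap: 45 ÷ (30/1001) = 1501.5 s.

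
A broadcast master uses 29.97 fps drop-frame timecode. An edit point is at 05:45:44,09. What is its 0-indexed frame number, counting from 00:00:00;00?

Complete 10-minute blocks: 34, each 17982 frames → 611388.
Remaining 5 whole minutes in the current block: 1800 + 4 × 1798 = 8992 frames.
Within the current minute: 44 × 30 + 9 − 2 = 1327 (labels ;00/;01 skipped at this minute). Total = 611388 + 8992 + 1327 = 621707.

621707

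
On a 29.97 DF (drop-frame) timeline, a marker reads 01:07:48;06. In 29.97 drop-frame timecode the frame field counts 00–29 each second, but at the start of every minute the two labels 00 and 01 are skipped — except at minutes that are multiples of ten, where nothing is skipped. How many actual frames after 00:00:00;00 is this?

As if non-drop at 30 labels/s: (1 × 3600 + 7 × 60 + 48) × 30 + 6 = 122046.
Minute boundaries passed: 67; those not divisible by 10: 67 − 6 = 61; dropped labels = 2 × 61 = 122.
Actual frame index = 122046 − 122 = 121924.

121924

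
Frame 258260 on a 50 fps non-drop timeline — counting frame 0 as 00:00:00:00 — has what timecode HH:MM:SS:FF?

258260 ÷ 50 = 5165 full seconds, remainder 10 frames.
5165 s = 1 h 26 min 5 s.
Timecode: 01:26:05:10.

01:26:05:10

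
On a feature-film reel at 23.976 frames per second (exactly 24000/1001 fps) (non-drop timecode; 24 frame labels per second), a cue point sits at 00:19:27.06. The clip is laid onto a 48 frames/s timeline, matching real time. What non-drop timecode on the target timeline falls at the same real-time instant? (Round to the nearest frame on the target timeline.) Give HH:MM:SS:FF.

00:19:28:20

Source frame index: (0×3600 + 19×60 + 27) × 24 + 6 = 28014.
Real time: 28014 / (24000/1001) = 4673669/4000 s.
Target frame: (4673669/4000) × (48) = 14021007/250 ≈ 56084.028 → 56084.
At 48 labels/s: frame 56084 → 00:19:28:20.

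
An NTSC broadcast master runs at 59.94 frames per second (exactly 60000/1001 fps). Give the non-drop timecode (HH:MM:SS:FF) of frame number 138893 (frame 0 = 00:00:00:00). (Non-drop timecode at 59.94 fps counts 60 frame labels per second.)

138893 ÷ 60 = 2314 full seconds, remainder 53 frames.
2314 s = 0 h 38 min 34 s.
Timecode: 00:38:34:53.

00:38:34:53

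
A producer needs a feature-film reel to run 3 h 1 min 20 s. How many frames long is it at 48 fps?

522240 frames

3 h 1 min 20 s = 10880 s.
Frames = 10880 × 48 = 522240.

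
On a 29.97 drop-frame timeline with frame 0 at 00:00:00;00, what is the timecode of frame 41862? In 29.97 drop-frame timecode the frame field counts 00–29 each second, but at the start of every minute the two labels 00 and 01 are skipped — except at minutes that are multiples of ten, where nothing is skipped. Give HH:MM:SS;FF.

Ten DF minutes hold 17982 frames, so frame 41862 lies in block 2 (frames 35964–53945) with 5898 frames into that block.
The block's first minute is 1800 frames and the rest 1798 each; 5898 frames reaches minute 3, so 2 × 18 + 3 × 2 = 42 labels have been skipped so far.
Adding those back, label number 41862 + 42 = 41904 at 30 labels/s is 1396 s + 24 f = 0 h 23 min 16 s frame 24, i.e. 00:23:16;24.

00:23:16;24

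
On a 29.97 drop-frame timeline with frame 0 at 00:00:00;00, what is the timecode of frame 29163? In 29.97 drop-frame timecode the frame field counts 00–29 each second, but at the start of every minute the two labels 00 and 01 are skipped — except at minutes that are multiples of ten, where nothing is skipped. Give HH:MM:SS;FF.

00:16:13;03

Ten DF minutes hold 17982 frames, so frame 29163 lies in block 1 (frames 17982–35963) with 11181 frames into that block.
The block's first minute is 1800 frames and the rest 1798 each; 11181 frames reaches minute 6, so 1 × 18 + 6 × 2 = 30 labels have been skipped so far.
Adding those back, label number 29163 + 30 = 29193 at 30 labels/s is 973 s + 3 f = 0 h 16 min 13 s frame 3, i.e. 00:16:13;03.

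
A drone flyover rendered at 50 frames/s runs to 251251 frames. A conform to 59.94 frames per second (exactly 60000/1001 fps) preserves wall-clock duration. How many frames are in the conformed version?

Target frames = source frames × (target rate / source rate) = 251251 × (60000/1001)/(50) = 251251 × 1200/1001 = 301200.

301200 frames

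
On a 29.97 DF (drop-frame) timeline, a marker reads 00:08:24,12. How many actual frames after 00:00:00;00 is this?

15116

Complete 10-minute blocks: 0, each 17982 frames → 0.
Remaining 8 whole minutes in the current block: 1800 + 7 × 1798 = 14386 frames.
Within the current minute: 24 × 30 + 12 − 2 = 730 (labels ;00/;01 skipped at this minute). Total = 0 + 14386 + 730 = 15116.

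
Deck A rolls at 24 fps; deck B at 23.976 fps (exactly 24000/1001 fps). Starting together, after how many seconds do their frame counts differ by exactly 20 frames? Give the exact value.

The gap grows by |24000/1001 − 24| = 24/1001 frames per second.
Time for a 20-frame gap: 20 ÷ (24/1001) = 5005/6 s.

5005/6 seconds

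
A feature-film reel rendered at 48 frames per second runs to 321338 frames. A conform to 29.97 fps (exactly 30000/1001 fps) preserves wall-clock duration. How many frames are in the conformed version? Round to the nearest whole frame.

200636 frames

Frames at target rate = 321338 × (30000/1001) / (48) = 200836250/1001 ≈ 200635.614.
Nearest whole frame: 200636.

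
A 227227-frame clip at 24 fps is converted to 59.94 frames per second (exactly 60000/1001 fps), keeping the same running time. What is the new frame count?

567500 frames

Target frames = source frames × (target rate / source rate) = 227227 × (60000/1001)/(24) = 227227 × 2500/1001 = 567500.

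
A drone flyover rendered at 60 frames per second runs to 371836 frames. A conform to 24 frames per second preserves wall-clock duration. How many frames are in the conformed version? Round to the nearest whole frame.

148734 frames

Frames at target rate = 371836 × (24) / (60) = 743672/5 ≈ 148734.400.
Nearest whole frame: 148734.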